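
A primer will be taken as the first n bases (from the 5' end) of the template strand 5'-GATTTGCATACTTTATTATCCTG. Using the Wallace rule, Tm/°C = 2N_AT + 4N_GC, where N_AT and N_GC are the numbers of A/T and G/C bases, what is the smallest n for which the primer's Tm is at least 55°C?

n = 22

First 21 bases: GATTTGCATACTTTATTATCC → Tm = 54°C (< 55°C)
First 22 bases: GATTTGCATACTTTATTATCCT → Tm = 56°C (≥ 55°C)
Each additional base adds 2°C (A/T) or 4°C (G/C), so Tm is non-decreasing in n; n = 22 is the first length to reach 55°C.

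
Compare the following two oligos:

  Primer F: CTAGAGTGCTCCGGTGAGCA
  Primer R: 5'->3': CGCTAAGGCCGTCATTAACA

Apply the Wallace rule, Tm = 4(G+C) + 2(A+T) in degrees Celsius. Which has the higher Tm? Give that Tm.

Primer F: A+T=8, G+C=12 → Tm = 2(8)+4(12) = 64°C
Primer R: A+T=10, G+C=10 → Tm = 2(10)+4(10) = 60°C
64°C vs 60°C → primer F is higher.

Primer F, 64°C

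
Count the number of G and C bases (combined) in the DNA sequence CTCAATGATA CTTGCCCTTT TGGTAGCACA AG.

Base counts: T=10, A=8, C=8, G=6
Total G or C: 6 + 8 = 14

14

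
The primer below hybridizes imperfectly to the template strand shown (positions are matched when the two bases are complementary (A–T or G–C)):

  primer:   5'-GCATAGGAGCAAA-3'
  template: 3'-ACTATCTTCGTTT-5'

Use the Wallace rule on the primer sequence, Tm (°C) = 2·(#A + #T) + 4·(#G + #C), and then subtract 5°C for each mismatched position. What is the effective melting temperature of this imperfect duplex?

Primer base counts: A=6, T=1, G=4, C=2 → A+T=7, G+C=6
Perfect-match Tm = 2(7) + 4(6) = 14 + 24 = 38°C
Mismatches (positions where the bases are not complementary): 3 (at positions 1, 2, 7)
Effective Tm = 38 − 3×5 = 38 − 15 = 23°C

23°C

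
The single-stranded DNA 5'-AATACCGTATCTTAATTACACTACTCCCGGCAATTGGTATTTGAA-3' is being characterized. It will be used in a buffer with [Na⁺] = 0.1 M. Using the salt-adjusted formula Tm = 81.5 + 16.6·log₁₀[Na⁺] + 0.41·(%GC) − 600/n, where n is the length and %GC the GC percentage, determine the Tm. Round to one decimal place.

Length n = 45. Counting bases: G=6, A=14, C=10, T=15
G+C = 16, so %GC = 16/45 × 100 = 35.556%
Salt term: 16.6 × (-1) = -16.6
GC term: 0.41 × 35.556 = 14.578; length term: −600/45 = −13.333
Tm = 81.5 + (-16.6) + 14.578 − 13.333 = 66.145 → 66.1°C

66.1°C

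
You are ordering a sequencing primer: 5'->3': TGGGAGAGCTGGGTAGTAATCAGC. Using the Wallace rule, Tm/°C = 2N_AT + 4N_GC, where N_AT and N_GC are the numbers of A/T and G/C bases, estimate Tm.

Base counts: G=10, A=6, C=3, T=5
AT pairs contribute 11, GC pairs contribute 13.
Tm = 2×11 + 4×13 = 74°C

74°C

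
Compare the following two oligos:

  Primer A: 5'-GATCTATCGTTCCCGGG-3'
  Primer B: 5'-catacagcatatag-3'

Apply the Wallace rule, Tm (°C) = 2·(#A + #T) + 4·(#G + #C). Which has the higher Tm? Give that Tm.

Primer A: A+T=7, G+C=10 → Tm = 2(7)+4(10) = 54°C
Primer B: A+T=9, G+C=5 → Tm = 2(9)+4(5) = 38°C
54°C vs 38°C → primer A is higher.

Primer A, 54°C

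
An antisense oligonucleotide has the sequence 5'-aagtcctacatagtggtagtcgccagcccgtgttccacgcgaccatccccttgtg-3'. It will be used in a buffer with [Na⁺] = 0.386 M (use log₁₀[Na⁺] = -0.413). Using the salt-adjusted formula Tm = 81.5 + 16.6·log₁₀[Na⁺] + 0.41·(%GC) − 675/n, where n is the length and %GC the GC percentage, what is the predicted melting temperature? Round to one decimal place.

86.2°C

Length n = 55. Base counts: C=19, A=10, G=13, T=13
G+C = 32, so %GC = 32/55 × 100 = 58.182%
Salt term: 16.6 × (-0.413) = -6.856
GC term: 0.41 × 58.182 = 23.855; length term: −675/55 = −12.273
Tm = 81.5 + (-6.856) + 23.855 − 12.273 = 86.226 → 86.2°C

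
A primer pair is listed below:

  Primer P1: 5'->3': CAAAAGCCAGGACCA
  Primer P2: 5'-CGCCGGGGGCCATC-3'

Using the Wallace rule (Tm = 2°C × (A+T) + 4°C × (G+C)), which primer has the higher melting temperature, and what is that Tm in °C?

Primer P1: A+T=7, G+C=8 → Tm = 2(7)+4(8) = 46°C
Primer P2: A+T=2, G+C=12 → Tm = 2(2)+4(12) = 52°C
46°C vs 52°C → primer P2 is higher.

Primer P2, 52°C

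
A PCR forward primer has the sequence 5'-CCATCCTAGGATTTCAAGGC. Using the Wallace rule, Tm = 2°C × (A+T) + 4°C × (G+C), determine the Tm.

A=5, C=6, T=5, G=4
So N_AT = 10 and N_GC = 10.
Tm = 2(10) + 4(10) = 20 + 40 = 60°C

60°C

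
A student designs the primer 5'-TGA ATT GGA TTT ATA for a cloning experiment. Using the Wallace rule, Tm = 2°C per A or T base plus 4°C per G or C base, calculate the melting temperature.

Scanning the sequence gives T=7, A=5, G=3, C=0.
So N_AT = 12 and N_GC = 3.
Tm = 2(12) + 4(3) = 24 + 12 = 36°C

36°C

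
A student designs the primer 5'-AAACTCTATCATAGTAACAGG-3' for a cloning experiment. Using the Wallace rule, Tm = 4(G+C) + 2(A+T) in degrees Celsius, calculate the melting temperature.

56°C

G=3, T=5, A=9, C=4
AT pairs contribute 14, GC pairs contribute 7.
Tm = 4·7 + 2·14 = 28 + 28 = 56°C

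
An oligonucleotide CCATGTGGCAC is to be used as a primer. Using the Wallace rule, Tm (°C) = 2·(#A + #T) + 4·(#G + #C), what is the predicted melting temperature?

36°C

Scanning the sequence gives T=2, G=3, C=4, A=2.
AT pairs contribute 4, GC pairs contribute 7.
Tm = 2×4 + 4×7 = 36°C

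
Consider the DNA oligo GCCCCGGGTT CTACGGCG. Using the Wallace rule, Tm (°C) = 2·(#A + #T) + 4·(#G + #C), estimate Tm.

Counting bases: G=7, C=7, T=3, A=1
So N_AT = 4 and N_GC = 14.
Tm = 2(4) + 4(14) = 8 + 56 = 64°C

64°C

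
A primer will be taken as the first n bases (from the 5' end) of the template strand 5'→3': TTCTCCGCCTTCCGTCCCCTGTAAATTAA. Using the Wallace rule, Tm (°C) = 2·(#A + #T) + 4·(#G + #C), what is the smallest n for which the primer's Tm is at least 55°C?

n = 17

First 16 bases: TTCTCCGCCTTCCGTC → Tm = 52°C (< 55°C)
First 17 bases: TTCTCCGCCTTCCGTCC → Tm = 56°C (≥ 55°C)
Each additional base adds 2°C (A/T) or 4°C (G/C), so Tm is non-decreasing in n; n = 17 is the first length to reach 55°C.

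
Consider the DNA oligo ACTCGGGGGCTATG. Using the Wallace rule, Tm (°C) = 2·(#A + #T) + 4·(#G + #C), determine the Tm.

46°C

T=3, C=3, A=2, G=6
A+T = 5, G+C = 9
Tm = 4·9 + 2·5 = 36 + 10 = 46°C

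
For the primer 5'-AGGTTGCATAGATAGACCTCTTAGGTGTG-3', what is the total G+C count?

13

Scanning the sequence gives C=4, A=7, T=9, G=9.
G+C = 9 + 4 = 13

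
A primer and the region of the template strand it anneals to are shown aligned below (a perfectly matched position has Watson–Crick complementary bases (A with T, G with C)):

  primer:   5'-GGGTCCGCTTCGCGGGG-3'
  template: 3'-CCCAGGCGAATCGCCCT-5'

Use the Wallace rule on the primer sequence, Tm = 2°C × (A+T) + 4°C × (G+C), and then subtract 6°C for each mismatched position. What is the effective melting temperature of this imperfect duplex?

50°C

Primer base counts: A=0, T=3, G=9, C=5 → A+T=3, G+C=14
Perfect-match Tm = 2(3) + 4(14) = 6 + 56 = 62°C
Mismatches (positions where the bases are not complementary): 2 (at positions 11, 17)
Effective Tm = 62 − 2×6 = 62 − 12 = 50°C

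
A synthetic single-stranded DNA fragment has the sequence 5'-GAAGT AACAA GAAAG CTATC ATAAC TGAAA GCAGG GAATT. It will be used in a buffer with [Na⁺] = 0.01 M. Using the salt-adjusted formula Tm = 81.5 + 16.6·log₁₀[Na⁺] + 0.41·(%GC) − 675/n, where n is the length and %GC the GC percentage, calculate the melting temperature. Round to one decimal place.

Length n = 40. Scanning the sequence gives T=7, A=19, G=9, C=5.
G+C = 14, so %GC = 14/40 × 100 = 35%
Salt term: 16.6 × (-2) = -33.2
GC term: 0.41 × 35 = 14.35; length term: −675/40 = −16.875
Tm = 81.5 + (-33.2) + 14.35 − 16.875 = 45.775 → 45.8°C

45.8°C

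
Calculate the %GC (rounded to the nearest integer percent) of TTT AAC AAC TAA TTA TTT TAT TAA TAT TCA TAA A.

9%

Counting bases: T=16, C=3, G=0, A=15
G+C = 0 + 3 = 3 out of 34 bases
%GC = 3/34 × 100 = 8.824% ≈ 9%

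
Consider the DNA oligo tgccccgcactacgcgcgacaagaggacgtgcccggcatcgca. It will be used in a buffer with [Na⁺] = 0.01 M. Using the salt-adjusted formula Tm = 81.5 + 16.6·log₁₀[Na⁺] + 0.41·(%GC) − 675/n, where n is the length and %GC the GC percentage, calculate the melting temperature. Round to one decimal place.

Length n = 43. Counting bases: A=9, G=13, T=4, C=17
G+C = 30, so %GC = 30/43 × 100 = 69.767%
Salt term: 16.6 × (-2) = -33.2
GC term: 0.41 × 69.767 = 28.604; length term: −675/43 = −15.698
Tm = 81.5 + (-33.2) + 28.604 − 15.698 = 61.206 → 61.2°C

61.2°C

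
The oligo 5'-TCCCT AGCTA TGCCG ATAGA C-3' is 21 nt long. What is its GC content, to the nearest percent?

52%

A=5, C=7, T=5, G=4
G+C = 4 + 7 = 11 out of 21 bases
%GC = 11/21 × 100 = 52.38% ≈ 52%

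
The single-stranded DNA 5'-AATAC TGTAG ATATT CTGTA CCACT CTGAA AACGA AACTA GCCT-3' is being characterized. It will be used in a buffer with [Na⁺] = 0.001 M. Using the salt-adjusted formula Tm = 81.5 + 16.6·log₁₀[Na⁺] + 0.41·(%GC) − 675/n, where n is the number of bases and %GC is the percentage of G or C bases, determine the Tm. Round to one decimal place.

31.3°C

Length n = 44. G=6, T=12, A=16, C=10
G+C = 16, so %GC = 16/44 × 100 = 36.364%
Salt term: 16.6 × (-3) = -49.8
GC term: 0.41 × 36.364 = 14.909; length term: −675/44 = −15.341
Tm = 81.5 + (-49.8) + 14.909 − 15.341 = 31.268 → 31.3°C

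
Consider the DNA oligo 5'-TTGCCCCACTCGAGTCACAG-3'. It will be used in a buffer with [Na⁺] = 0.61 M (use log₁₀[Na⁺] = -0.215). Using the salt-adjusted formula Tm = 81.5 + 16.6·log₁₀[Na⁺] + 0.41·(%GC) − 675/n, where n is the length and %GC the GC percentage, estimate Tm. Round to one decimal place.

68.8°C

Length n = 20. C=8, T=4, A=4, G=4
G+C = 12, so %GC = 12/20 × 100 = 60%
Salt term: 16.6 × (-0.215) = -3.569
GC term: 0.41 × 60 = 24.6; length term: −675/20 = −33.75
Tm = 81.5 + (-3.569) + 24.6 − 33.75 = 68.781 → 68.8°C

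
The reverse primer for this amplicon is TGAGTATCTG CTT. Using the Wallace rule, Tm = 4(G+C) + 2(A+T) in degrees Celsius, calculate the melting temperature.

36°C

Scanning the sequence gives G=3, T=6, A=2, C=2.
AT pairs contribute 8, GC pairs contribute 5.
Tm = 4·5 + 2·8 = 20 + 16 = 36°C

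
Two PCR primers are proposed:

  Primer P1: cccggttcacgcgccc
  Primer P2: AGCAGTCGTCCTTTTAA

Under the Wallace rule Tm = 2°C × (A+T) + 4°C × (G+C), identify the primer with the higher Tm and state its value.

Primer P1, 58°C

Primer P1: A+T=3, G+C=13 → Tm = 2(3)+4(13) = 58°C
Primer P2: A+T=10, G+C=7 → Tm = 2(10)+4(7) = 48°C
58°C vs 48°C → primer P1 is higher.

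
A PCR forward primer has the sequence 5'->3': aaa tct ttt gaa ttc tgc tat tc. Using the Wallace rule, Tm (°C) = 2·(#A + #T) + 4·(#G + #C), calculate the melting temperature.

Base counts: G=2, C=4, A=6, T=11
AT pairs contribute 17, GC pairs contribute 6.
Tm = 2(17) + 4(6) = 34 + 24 = 58°C

58°C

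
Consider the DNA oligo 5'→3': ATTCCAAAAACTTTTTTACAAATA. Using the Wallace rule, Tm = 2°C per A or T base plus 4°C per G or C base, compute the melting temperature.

Counting bases: G=0, A=11, T=9, C=4
A+T = 20, G+C = 4
Tm = 4·4 + 2·20 = 16 + 40 = 56°C

56°C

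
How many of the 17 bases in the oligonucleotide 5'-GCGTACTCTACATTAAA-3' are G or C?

6

Base counts: T=5, A=6, C=4, G=2
G+C = 2 + 4 = 6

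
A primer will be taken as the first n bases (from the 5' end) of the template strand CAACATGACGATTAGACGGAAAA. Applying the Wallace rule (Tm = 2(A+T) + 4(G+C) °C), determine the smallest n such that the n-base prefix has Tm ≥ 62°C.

First 21 bases: CAACATGACGATTAGACGGAA → Tm = 60°C (< 62°C)
First 22 bases: CAACATGACGATTAGACGGAAA → Tm = 62°C (≥ 62°C)
Each additional base adds 2°C (A/T) or 4°C (G/C), so Tm is non-decreasing in n; n = 22 is the first length to reach 62°C.

n = 22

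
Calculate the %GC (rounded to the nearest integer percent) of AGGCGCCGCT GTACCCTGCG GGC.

78%

Counting bases: G=9, A=2, C=9, T=3
G+C = 9 + 9 = 18 out of 23 bases
%GC = 18/23 × 100 = 78.26% ≈ 78%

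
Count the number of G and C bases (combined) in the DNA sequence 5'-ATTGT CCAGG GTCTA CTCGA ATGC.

12

Scanning the sequence gives A=5, G=6, T=7, C=6.
Total G or C: 6 + 6 = 12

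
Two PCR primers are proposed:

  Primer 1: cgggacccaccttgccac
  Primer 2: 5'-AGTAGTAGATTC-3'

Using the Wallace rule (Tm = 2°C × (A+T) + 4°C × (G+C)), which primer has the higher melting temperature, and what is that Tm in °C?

Primer 1: A+T=5, G+C=13 → Tm = 2(5)+4(13) = 62°C
Primer 2: A+T=8, G+C=4 → Tm = 2(8)+4(4) = 32°C
62°C vs 32°C → primer 1 is higher.

Primer 1, 62°C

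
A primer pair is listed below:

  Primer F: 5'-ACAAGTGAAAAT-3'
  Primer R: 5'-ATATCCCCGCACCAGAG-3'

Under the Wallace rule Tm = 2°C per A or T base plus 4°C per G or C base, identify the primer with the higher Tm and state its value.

Primer F: A+T=9, G+C=3 → Tm = 2(9)+4(3) = 30°C
Primer R: A+T=7, G+C=10 → Tm = 2(7)+4(10) = 54°C
30°C vs 54°C → primer R is higher.

Primer R, 54°C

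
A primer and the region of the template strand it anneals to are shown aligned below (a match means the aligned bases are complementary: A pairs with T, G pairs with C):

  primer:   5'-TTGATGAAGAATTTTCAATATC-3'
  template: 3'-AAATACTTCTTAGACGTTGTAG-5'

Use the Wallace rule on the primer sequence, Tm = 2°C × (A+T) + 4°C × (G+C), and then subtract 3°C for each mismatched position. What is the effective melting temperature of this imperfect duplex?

Primer base counts: A=8, T=9, G=3, C=2 → A+T=17, G+C=5
Perfect-match Tm = 2(17) + 4(5) = 34 + 20 = 54°C
Mismatches (positions where the bases are not complementary): 4 (at positions 3, 13, 15, 19)
Effective Tm = 54 − 4×3 = 54 − 12 = 42°C

42°C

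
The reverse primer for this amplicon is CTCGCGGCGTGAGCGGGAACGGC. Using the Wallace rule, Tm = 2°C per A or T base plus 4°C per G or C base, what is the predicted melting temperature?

G=11, T=2, C=7, A=3
A+T = 5, G+C = 18
Tm = 2(5) + 4(18) = 10 + 72 = 82°C

82°C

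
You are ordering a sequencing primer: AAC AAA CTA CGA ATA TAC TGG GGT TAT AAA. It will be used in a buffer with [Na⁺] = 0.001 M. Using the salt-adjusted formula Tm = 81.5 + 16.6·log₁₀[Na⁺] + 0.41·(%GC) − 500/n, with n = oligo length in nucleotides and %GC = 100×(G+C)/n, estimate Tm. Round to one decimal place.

Length n = 30. Counting bases: T=7, C=4, G=5, A=14
G+C = 9, so %GC = 9/30 × 100 = 30%
Salt term: 16.6 × (-3) = -49.8
GC term: 0.41 × 30 = 12.3; length term: −500/30 = −16.667
Tm = 81.5 + (-49.8) + 12.3 − 16.667 = 27.333 → 27.3°C

27.3°C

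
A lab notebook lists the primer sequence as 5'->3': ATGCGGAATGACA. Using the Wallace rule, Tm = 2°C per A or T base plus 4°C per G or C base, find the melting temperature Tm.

Counting bases: A=5, C=2, T=2, G=4
AT pairs contribute 7, GC pairs contribute 6.
Tm = 4·6 + 2·7 = 24 + 14 = 38°C

38°C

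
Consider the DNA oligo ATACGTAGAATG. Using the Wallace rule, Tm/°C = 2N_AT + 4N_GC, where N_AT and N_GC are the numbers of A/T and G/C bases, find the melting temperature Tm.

32°C

Base counts: T=3, C=1, A=5, G=3
AT pairs contribute 8, GC pairs contribute 4.
Tm = 2×8 + 4×4 = 32°C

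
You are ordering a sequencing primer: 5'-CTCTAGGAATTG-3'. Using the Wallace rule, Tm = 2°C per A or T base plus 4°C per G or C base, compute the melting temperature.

34°C

T=4, G=3, A=3, C=2
AT pairs contribute 7, GC pairs contribute 5.
Tm = 4·5 + 2·7 = 20 + 14 = 34°C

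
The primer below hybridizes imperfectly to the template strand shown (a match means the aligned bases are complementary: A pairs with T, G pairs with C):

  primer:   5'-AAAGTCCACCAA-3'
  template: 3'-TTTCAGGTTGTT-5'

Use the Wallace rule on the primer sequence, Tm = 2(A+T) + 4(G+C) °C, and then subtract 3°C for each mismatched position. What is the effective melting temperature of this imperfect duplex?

31°C

Primer base counts: A=6, T=1, G=1, C=4 → A+T=7, G+C=5
Perfect-match Tm = 2(7) + 4(5) = 14 + 20 = 34°C
Mismatches (positions where the bases are not complementary): 1 (at position 9)
Effective Tm = 34 − 1×3 = 34 − 3 = 31°C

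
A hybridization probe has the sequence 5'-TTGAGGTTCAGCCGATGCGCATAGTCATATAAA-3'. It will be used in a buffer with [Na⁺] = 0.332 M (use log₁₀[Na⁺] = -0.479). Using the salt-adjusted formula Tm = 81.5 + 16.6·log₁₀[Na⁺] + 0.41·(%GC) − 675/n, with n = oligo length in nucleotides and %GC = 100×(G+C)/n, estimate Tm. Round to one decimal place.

Length n = 33. G=8, T=9, C=6, A=10
G+C = 14, so %GC = 14/33 × 100 = 42.424%
Salt term: 16.6 × (-0.479) = -7.951
GC term: 0.41 × 42.424 = 17.394; length term: −675/33 = −20.455
Tm = 81.5 + (-7.951) + 17.394 − 20.455 = 70.488 → 70.5°C

70.5°C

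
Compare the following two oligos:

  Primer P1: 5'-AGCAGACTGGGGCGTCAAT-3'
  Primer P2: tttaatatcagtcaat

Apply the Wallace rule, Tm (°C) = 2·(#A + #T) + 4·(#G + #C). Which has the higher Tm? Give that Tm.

Primer P1: A+T=8, G+C=11 → Tm = 2(8)+4(11) = 60°C
Primer P2: A+T=13, G+C=3 → Tm = 2(13)+4(3) = 38°C
60°C vs 38°C → primer P1 is higher.

Primer P1, 60°C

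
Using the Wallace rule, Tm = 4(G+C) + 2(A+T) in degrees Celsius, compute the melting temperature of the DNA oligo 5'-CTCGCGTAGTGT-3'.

38°C

Counting bases: G=4, T=4, C=3, A=1
A+T = 5, G+C = 7
Tm = 4·7 + 2·5 = 28 + 10 = 38°C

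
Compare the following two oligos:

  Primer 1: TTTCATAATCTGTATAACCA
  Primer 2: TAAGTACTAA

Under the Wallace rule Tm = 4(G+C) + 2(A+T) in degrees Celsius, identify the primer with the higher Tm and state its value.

Primer 1, 50°C

Primer 1: A+T=15, G+C=5 → Tm = 2(15)+4(5) = 50°C
Primer 2: A+T=8, G+C=2 → Tm = 2(8)+4(2) = 24°C
50°C vs 24°C → primer 1 is higher.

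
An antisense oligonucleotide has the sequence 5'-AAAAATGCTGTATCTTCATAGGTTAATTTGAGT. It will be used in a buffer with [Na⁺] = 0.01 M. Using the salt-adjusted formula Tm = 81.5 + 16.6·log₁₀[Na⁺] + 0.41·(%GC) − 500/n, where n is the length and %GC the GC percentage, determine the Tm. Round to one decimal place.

44.3°C

Length n = 33. G=6, T=13, A=11, C=3
G+C = 9, so %GC = 9/33 × 100 = 27.273%
Salt term: 16.6 × (-2) = -33.2
GC term: 0.41 × 27.273 = 11.182; length term: −500/33 = −15.152
Tm = 81.5 + (-33.2) + 11.182 − 15.152 = 44.33 → 44.3°C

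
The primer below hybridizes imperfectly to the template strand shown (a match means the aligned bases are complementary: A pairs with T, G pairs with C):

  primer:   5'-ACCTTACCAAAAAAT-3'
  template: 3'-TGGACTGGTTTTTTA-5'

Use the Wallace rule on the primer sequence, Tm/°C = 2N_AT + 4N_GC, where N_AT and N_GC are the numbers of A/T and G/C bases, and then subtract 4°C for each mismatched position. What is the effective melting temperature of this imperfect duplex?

34°C

Primer base counts: A=8, T=3, G=0, C=4 → A+T=11, G+C=4
Perfect-match Tm = 2(11) + 4(4) = 22 + 16 = 38°C
Mismatches (positions where the bases are not complementary): 1 (at position 5)
Effective Tm = 38 − 1×4 = 38 − 4 = 34°C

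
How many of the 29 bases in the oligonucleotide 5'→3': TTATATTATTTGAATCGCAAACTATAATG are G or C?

G=3, C=3, T=12, A=11
Total G or C: 3 + 3 = 6

6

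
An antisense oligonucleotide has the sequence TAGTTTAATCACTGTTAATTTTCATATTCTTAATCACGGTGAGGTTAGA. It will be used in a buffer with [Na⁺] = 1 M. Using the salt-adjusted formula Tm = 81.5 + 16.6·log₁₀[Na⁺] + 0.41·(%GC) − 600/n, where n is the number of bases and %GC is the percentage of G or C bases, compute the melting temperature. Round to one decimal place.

81.0°C

Length n = 49. G=8, T=21, C=6, A=14
G+C = 14, so %GC = 14/49 × 100 = 28.571%
Salt term: 16.6 × (0) = 0
GC term: 0.41 × 28.571 = 11.714; length term: −600/49 = −12.245
Tm = 81.5 + (0) + 11.714 − 12.245 = 80.969 → 81.0°C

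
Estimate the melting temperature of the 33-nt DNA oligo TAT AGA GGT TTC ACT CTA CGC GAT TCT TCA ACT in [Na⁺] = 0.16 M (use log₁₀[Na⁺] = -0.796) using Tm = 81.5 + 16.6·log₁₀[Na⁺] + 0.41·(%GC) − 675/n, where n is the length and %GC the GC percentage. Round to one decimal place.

64.0°C

Length n = 33. Counting bases: G=5, C=8, A=8, T=12
G+C = 13, so %GC = 13/33 × 100 = 39.394%
Salt term: 16.6 × (-0.796) = -13.214
GC term: 0.41 × 39.394 = 16.152; length term: −675/33 = −20.455
Tm = 81.5 + (-13.214) + 16.152 − 20.455 = 63.983 → 64.0°C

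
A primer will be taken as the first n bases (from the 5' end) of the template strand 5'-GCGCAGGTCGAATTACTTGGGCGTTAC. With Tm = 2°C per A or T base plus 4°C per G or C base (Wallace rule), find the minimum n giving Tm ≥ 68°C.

First 21 bases: GCGCAGGTCGAATTACTTGGG → Tm = 66°C (< 68°C)
First 22 bases: GCGCAGGTCGAATTACTTGGGC → Tm = 70°C (≥ 68°C)
Each additional base adds 2°C (A/T) or 4°C (G/C), so Tm is non-decreasing in n; n = 22 is the first length to reach 68°C.

n = 22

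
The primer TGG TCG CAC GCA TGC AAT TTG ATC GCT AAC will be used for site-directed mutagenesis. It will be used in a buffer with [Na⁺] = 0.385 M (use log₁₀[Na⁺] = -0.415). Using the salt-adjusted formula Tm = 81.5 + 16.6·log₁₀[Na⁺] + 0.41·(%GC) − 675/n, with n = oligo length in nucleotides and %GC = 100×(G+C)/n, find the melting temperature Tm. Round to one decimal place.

Length n = 30. Counting bases: C=8, A=7, G=7, T=8
G+C = 15, so %GC = 15/30 × 100 = 50%
Salt term: 16.6 × (-0.415) = -6.889
GC term: 0.41 × 50 = 20.5; length term: −675/30 = −22.5
Tm = 81.5 + (-6.889) + 20.5 − 22.5 = 72.611 → 72.6°C

72.6°C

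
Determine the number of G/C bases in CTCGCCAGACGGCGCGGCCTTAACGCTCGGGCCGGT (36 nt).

27

Scanning the sequence gives T=5, G=13, A=4, C=14.
G+C = 13 + 14 = 27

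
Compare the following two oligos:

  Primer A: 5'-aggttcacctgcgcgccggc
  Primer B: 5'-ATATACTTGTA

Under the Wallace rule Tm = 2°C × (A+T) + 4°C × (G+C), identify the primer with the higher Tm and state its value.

Primer A, 70°C

Primer A: A+T=5, G+C=15 → Tm = 2(5)+4(15) = 70°C
Primer B: A+T=9, G+C=2 → Tm = 2(9)+4(2) = 26°C
70°C vs 26°C → primer A is higher.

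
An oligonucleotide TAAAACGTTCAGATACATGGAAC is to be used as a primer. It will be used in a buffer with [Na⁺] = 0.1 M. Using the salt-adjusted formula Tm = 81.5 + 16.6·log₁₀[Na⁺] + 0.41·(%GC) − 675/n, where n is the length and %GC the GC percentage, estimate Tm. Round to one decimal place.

Length n = 23. C=4, G=4, A=10, T=5
G+C = 8, so %GC = 8/23 × 100 = 34.783%
Salt term: 16.6 × (-1) = -16.6
GC term: 0.41 × 34.783 = 14.261; length term: −675/23 = −29.348
Tm = 81.5 + (-16.6) + 14.261 − 29.348 = 49.813 → 49.8°C

49.8°C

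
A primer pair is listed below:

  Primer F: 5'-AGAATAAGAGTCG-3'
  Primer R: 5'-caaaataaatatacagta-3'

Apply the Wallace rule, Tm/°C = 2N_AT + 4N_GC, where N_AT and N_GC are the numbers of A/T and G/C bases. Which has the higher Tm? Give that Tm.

Primer R, 42°C

Primer F: A+T=8, G+C=5 → Tm = 2(8)+4(5) = 36°C
Primer R: A+T=15, G+C=3 → Tm = 2(15)+4(3) = 42°C
36°C vs 42°C → primer R is higher.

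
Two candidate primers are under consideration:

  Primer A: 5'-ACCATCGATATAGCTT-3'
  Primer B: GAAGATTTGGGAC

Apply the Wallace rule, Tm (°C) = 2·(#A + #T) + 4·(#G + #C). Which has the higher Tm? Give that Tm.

Primer A, 44°C

Primer A: A+T=10, G+C=6 → Tm = 2(10)+4(6) = 44°C
Primer B: A+T=7, G+C=6 → Tm = 2(7)+4(6) = 38°C
44°C vs 38°C → primer A is higher.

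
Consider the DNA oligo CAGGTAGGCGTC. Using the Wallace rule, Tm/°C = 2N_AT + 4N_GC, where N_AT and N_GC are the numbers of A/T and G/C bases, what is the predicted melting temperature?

Base counts: G=5, C=3, A=2, T=2
A+T = 4, G+C = 8
Tm = 2(4) + 4(8) = 8 + 32 = 40°C

40°C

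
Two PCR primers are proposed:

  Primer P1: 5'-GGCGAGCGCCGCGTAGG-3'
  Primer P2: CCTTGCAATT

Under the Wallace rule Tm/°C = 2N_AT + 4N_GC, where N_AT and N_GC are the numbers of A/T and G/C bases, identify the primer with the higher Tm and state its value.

Primer P1, 62°C

Primer P1: A+T=3, G+C=14 → Tm = 2(3)+4(14) = 62°C
Primer P2: A+T=6, G+C=4 → Tm = 2(6)+4(4) = 28°C
62°C vs 28°C → primer P1 is higher.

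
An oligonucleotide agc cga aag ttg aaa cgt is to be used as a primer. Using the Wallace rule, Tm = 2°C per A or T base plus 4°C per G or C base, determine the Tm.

52°C

Base counts: A=7, C=3, G=5, T=3
So N_AT = 10 and N_GC = 8.
Tm = 2×10 + 4×8 = 52°C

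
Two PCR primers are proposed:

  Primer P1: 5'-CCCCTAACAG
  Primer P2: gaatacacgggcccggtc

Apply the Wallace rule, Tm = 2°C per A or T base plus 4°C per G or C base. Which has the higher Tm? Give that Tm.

Primer P1: A+T=4, G+C=6 → Tm = 2(4)+4(6) = 32°C
Primer P2: A+T=6, G+C=12 → Tm = 2(6)+4(12) = 60°C
32°C vs 60°C → primer P2 is higher.

Primer P2, 60°C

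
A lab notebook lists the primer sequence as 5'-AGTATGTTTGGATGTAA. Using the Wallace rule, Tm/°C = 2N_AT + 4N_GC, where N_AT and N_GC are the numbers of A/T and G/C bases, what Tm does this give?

Scanning the sequence gives G=5, T=7, A=5, C=0.
A+T = 12, G+C = 5
Tm = 4·5 + 2·12 = 20 + 24 = 44°C

44°C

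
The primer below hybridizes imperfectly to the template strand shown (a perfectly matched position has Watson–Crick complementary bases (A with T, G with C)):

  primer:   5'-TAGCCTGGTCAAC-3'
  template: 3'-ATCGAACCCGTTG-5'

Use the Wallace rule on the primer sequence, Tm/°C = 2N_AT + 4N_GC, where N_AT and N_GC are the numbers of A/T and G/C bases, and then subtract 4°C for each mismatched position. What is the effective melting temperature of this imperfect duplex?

Primer base counts: A=3, T=3, G=3, C=4 → A+T=6, G+C=7
Perfect-match Tm = 2(6) + 4(7) = 12 + 28 = 40°C
Mismatches (positions where the bases are not complementary): 2 (at positions 5, 9)
Effective Tm = 40 − 2×4 = 40 − 8 = 32°C

32°C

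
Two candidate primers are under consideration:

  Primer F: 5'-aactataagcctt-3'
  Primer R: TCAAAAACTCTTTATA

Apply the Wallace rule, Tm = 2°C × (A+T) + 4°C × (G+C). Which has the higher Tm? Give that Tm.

Primer R, 38°C

Primer F: A+T=9, G+C=4 → Tm = 2(9)+4(4) = 34°C
Primer R: A+T=13, G+C=3 → Tm = 2(13)+4(3) = 38°C
34°C vs 38°C → primer R is higher.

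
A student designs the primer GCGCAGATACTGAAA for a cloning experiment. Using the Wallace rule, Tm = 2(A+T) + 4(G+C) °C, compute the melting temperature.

44°C

Scanning the sequence gives C=3, G=4, T=2, A=6.
A+T = 8, G+C = 7
Tm = 2(8) + 4(7) = 16 + 28 = 44°C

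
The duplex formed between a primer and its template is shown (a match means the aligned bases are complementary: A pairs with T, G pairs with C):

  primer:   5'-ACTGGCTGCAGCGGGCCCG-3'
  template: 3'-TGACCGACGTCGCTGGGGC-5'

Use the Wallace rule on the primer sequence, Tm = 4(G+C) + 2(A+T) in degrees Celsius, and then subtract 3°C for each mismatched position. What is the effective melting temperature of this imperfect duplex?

Primer base counts: A=2, T=2, G=8, C=7 → A+T=4, G+C=15
Perfect-match Tm = 2(4) + 4(15) = 8 + 60 = 68°C
Mismatches (positions where the bases are not complementary): 2 (at positions 14, 15)
Effective Tm = 68 − 2×3 = 68 − 6 = 62°C

62°C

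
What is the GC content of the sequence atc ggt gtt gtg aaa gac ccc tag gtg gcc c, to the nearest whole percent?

58%

G=10, C=8, T=7, A=6
G+C = 10 + 8 = 18 out of 31 bases
%GC = 18/31 × 100 = 58.06% ≈ 58%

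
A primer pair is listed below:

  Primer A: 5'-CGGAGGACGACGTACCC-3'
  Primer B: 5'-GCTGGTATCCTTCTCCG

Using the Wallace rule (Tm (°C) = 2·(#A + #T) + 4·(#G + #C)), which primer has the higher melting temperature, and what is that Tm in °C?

Primer A: A+T=5, G+C=12 → Tm = 2(5)+4(12) = 58°C
Primer B: A+T=7, G+C=10 → Tm = 2(7)+4(10) = 54°C
58°C vs 54°C → primer A is higher.

Primer A, 58°C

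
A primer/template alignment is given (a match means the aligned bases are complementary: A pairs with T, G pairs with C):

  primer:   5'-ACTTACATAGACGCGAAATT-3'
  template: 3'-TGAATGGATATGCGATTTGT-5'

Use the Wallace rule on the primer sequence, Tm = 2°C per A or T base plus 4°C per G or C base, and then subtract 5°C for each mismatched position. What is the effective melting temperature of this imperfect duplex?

29°C

Primer base counts: A=8, T=5, G=3, C=4 → A+T=13, G+C=7
Perfect-match Tm = 2(13) + 4(7) = 26 + 28 = 54°C
Mismatches (positions where the bases are not complementary): 5 (at positions 7, 10, 15, 19, 20)
Effective Tm = 54 − 5×5 = 54 − 25 = 29°C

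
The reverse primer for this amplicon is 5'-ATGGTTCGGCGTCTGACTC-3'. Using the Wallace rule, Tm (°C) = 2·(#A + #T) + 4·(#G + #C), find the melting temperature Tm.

Scanning the sequence gives C=5, T=6, A=2, G=6.
A+T = 8, G+C = 11
Tm = 2(8) + 4(11) = 16 + 44 = 60°C

60°C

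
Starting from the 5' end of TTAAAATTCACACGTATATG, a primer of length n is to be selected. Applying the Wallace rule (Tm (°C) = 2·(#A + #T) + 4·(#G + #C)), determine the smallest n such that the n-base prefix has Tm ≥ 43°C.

First 17 bases: TTAAAATTCACACGTAT → Tm = 42°C (< 43°C)
First 18 bases: TTAAAATTCACACGTATA → Tm = 44°C (≥ 43°C)
Since every base adds ≥2°C, Tm only increases with n, so the threshold is first crossed at n = 18.

n = 18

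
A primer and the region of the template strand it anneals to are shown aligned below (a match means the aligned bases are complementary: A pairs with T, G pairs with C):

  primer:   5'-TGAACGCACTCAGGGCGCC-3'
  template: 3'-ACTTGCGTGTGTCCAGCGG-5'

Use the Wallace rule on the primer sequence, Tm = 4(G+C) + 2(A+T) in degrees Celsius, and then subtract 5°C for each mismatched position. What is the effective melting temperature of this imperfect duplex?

Primer base counts: A=4, T=2, G=6, C=7 → A+T=6, G+C=13
Perfect-match Tm = 2(6) + 4(13) = 12 + 52 = 64°C
Mismatches (positions where the bases are not complementary): 2 (at positions 10, 15)
Effective Tm = 64 − 2×5 = 64 − 10 = 54°C

54°C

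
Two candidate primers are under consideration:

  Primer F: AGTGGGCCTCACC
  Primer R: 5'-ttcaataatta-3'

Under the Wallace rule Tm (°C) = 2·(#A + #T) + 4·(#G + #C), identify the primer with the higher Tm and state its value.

Primer F: A+T=4, G+C=9 → Tm = 2(4)+4(9) = 44°C
Primer R: A+T=10, G+C=1 → Tm = 2(10)+4(1) = 24°C
44°C vs 24°C → primer F is higher.

Primer F, 44°C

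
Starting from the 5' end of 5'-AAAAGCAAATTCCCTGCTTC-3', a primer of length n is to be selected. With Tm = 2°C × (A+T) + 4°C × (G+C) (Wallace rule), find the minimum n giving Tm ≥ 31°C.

n = 13

First 12 bases: AAAAGCAAATTC → Tm = 30°C (< 31°C)
First 13 bases: AAAAGCAAATTCC → Tm = 34°C (≥ 31°C)
Each additional base adds 2°C (A/T) or 4°C (G/C), so Tm is non-decreasing in n; n = 13 is the first length to reach 31°C.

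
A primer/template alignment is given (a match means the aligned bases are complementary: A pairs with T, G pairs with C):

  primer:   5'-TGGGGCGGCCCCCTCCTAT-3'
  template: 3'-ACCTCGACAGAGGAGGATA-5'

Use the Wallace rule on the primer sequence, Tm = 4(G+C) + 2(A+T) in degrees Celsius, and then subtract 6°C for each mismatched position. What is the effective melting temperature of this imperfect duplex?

42°C

Primer base counts: A=1, T=4, G=6, C=8 → A+T=5, G+C=14
Perfect-match Tm = 2(5) + 4(14) = 10 + 56 = 66°C
Mismatches (positions where the bases are not complementary): 4 (at positions 4, 7, 9, 11)
Effective Tm = 66 − 4×6 = 66 − 24 = 42°C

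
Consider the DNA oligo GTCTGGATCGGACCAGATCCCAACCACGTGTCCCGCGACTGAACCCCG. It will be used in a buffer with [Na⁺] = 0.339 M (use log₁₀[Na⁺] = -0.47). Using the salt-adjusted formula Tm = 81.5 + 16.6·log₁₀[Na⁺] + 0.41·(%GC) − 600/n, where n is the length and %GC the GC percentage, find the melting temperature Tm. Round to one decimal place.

Length n = 48. A=10, T=7, C=19, G=12
G+C = 31, so %GC = 31/48 × 100 = 64.583%
Salt term: 16.6 × (-0.47) = -7.802
GC term: 0.41 × 64.583 = 26.479; length term: −600/48 = −12.5
Tm = 81.5 + (-7.802) + 26.479 − 12.5 = 87.677 → 87.7°C

87.7°C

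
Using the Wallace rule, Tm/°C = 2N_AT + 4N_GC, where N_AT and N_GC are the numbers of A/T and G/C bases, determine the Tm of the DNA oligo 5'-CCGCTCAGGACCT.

Base counts: A=2, G=3, T=2, C=6
So N_AT = 4 and N_GC = 9.
Tm = 2×4 + 4×9 = 44°C

44°C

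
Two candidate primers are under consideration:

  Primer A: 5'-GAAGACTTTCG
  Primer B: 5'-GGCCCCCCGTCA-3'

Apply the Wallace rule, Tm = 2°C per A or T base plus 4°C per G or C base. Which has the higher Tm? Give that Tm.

Primer B, 44°C

Primer A: A+T=6, G+C=5 → Tm = 2(6)+4(5) = 32°C
Primer B: A+T=2, G+C=10 → Tm = 2(2)+4(10) = 44°C
32°C vs 44°C → primer B is higher.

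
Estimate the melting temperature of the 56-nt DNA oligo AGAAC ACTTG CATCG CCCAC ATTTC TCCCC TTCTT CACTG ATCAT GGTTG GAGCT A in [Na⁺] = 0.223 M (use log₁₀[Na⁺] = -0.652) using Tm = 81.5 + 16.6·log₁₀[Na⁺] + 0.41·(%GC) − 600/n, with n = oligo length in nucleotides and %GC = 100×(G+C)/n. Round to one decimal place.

Length n = 56. T=17, C=18, A=12, G=9
G+C = 27, so %GC = 27/56 × 100 = 48.214%
Salt term: 16.6 × (-0.652) = -10.823
GC term: 0.41 × 48.214 = 19.768; length term: −600/56 = −10.714
Tm = 81.5 + (-10.823) + 19.768 − 10.714 = 79.731 → 79.7°C

79.7°C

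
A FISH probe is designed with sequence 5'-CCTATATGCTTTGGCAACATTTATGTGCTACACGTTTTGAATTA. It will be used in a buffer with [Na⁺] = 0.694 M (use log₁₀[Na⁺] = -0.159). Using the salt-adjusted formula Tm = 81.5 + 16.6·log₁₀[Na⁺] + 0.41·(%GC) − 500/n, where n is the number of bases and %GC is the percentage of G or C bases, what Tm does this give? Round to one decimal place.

Length n = 44. Base counts: G=7, T=18, C=8, A=11
G+C = 15, so %GC = 15/44 × 100 = 34.091%
Salt term: 16.6 × (-0.159) = -2.639
GC term: 0.41 × 34.091 = 13.977; length term: −500/44 = −11.364
Tm = 81.5 + (-2.639) + 13.977 − 11.364 = 81.474 → 81.5°C

81.5°C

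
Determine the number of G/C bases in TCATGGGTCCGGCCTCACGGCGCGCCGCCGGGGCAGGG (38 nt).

31

Counting bases: T=4, C=14, A=3, G=17
Total G or C: 17 + 14 = 31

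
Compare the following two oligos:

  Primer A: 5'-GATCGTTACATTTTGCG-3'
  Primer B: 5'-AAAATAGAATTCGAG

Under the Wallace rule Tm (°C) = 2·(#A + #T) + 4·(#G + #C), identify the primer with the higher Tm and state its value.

Primer A, 48°C

Primer A: A+T=10, G+C=7 → Tm = 2(10)+4(7) = 48°C
Primer B: A+T=11, G+C=4 → Tm = 2(11)+4(4) = 38°C
48°C vs 38°C → primer A is higher.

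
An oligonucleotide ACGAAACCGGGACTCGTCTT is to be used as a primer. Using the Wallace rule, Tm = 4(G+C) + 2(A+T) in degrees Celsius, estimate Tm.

Counting bases: C=6, T=4, G=5, A=5
AT pairs contribute 9, GC pairs contribute 11.
Tm = 4·11 + 2·9 = 44 + 18 = 62°C

62°C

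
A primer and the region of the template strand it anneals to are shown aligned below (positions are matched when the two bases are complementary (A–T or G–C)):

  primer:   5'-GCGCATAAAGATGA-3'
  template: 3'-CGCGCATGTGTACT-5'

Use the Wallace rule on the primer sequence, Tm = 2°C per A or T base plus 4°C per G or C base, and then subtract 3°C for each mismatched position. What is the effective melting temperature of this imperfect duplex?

31°C

Primer base counts: A=6, T=2, G=4, C=2 → A+T=8, G+C=6
Perfect-match Tm = 2(8) + 4(6) = 16 + 24 = 40°C
Mismatches (positions where the bases are not complementary): 3 (at positions 5, 8, 10)
Effective Tm = 40 − 3×3 = 40 − 9 = 31°C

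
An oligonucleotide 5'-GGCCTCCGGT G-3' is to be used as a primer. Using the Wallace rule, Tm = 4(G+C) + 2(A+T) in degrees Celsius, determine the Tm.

40°C

Scanning the sequence gives G=5, T=2, C=4, A=0.
AT pairs contribute 2, GC pairs contribute 9.
Tm = 2×2 + 4×9 = 40°C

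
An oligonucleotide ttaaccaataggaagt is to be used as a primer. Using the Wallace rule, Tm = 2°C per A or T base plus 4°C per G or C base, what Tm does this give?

Scanning the sequence gives T=4, A=7, G=3, C=2.
A+T = 11, G+C = 5
Tm = 4·5 + 2·11 = 20 + 22 = 42°C

42°C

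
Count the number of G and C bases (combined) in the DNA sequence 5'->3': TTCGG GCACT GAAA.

7

Base counts: G=4, A=4, C=3, T=3
G+C = 4 + 3 = 7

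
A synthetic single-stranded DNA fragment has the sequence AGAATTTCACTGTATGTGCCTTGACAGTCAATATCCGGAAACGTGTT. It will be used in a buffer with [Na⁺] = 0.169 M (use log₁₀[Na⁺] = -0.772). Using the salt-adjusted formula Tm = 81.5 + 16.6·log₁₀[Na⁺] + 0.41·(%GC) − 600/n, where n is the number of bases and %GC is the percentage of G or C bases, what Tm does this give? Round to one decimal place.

72.5°C

Length n = 47. Base counts: T=15, C=9, A=13, G=10
G+C = 19, so %GC = 19/47 × 100 = 40.426%
Salt term: 16.6 × (-0.772) = -12.815
GC term: 0.41 × 40.426 = 16.575; length term: −600/47 = −12.766
Tm = 81.5 + (-12.815) + 16.575 − 12.766 = 72.494 → 72.5°C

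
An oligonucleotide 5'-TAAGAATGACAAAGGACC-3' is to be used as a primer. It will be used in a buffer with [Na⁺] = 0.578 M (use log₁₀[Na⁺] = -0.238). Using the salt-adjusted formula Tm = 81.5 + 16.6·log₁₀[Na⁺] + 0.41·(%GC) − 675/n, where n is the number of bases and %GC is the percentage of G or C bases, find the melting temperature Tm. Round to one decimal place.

Length n = 18. Counting bases: C=3, G=4, T=2, A=9
G+C = 7, so %GC = 7/18 × 100 = 38.889%
Salt term: 16.6 × (-0.238) = -3.951
GC term: 0.41 × 38.889 = 15.944; length term: −675/18 = −37.5
Tm = 81.5 + (-3.951) + 15.944 − 37.5 = 55.993 → 56.0°C

56.0°C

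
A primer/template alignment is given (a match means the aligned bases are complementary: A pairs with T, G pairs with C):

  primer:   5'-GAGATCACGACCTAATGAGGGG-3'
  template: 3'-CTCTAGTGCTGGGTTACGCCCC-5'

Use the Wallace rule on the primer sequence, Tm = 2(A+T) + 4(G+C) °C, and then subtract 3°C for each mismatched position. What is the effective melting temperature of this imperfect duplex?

62°C

Primer base counts: A=7, T=3, G=8, C=4 → A+T=10, G+C=12
Perfect-match Tm = 2(10) + 4(12) = 20 + 48 = 68°C
Mismatches (positions where the bases are not complementary): 2 (at positions 13, 18)
Effective Tm = 68 − 2×3 = 68 − 6 = 62°C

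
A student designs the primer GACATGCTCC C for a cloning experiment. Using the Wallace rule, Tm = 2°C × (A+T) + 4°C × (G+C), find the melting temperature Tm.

36°C

Base counts: T=2, A=2, C=5, G=2
A+T = 4, G+C = 7
Tm = 2×4 + 4×7 = 36°C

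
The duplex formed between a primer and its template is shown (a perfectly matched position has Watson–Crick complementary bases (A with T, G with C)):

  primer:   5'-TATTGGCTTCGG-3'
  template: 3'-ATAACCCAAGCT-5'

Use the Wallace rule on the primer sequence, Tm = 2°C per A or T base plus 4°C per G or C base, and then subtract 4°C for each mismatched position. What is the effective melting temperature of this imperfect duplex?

Primer base counts: A=1, T=5, G=4, C=2 → A+T=6, G+C=6
Perfect-match Tm = 2(6) + 4(6) = 12 + 24 = 36°C
Mismatches (positions where the bases are not complementary): 2 (at positions 7, 12)
Effective Tm = 36 − 2×4 = 36 − 8 = 28°C

28°C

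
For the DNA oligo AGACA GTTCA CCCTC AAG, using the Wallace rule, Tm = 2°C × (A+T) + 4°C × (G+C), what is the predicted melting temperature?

Counting bases: G=3, C=6, A=6, T=3
AT pairs contribute 9, GC pairs contribute 9.
Tm = 2(9) + 4(9) = 18 + 36 = 54°C

54°C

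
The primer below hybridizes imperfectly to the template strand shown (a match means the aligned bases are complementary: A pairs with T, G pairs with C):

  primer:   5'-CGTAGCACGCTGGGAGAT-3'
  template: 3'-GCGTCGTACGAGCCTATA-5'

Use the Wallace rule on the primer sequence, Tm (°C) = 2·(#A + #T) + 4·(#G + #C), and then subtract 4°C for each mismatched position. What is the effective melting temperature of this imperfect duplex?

Primer base counts: A=4, T=3, G=7, C=4 → A+T=7, G+C=11
Perfect-match Tm = 2(7) + 4(11) = 14 + 44 = 58°C
Mismatches (positions where the bases are not complementary): 4 (at positions 3, 8, 12, 16)
Effective Tm = 58 − 4×4 = 58 − 16 = 42°C

42°C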